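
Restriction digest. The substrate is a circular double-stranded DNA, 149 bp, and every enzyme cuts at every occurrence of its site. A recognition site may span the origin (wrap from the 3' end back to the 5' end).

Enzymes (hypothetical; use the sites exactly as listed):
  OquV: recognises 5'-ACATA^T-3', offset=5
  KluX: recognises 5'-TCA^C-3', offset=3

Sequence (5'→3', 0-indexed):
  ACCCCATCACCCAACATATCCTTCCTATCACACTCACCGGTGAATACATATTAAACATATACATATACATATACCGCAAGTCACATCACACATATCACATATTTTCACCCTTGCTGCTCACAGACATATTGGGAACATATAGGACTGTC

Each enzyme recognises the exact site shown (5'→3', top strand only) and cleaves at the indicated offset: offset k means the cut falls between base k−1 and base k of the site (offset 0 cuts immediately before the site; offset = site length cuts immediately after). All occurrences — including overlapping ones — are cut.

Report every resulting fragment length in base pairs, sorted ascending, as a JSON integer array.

[3,4,5,6,6,6,6,6,8,8,9,9,11,11,12,12,13,14]

Scan for sites:
  OquV (ACATAT, off=5): starts [13, 45, 54, 60, 66, 89, 96, 123, 134] → cuts [18, 50, 59, 65, 71, 94, 101, 128, 139]
  KluX (TCAC, off=3): starts [6, 27, 33, 80, 85, 94, 104, 117, 147] → cuts [1, 9, 30, 36, 83, 88, 97, 107, 120]

All cut coordinates (distinct, sorted): [1, 9, 18, 30, 36, 50, 59, 65, 71, 83, 88, 94, 97, 101, 107, 120, 128, 139]

Fragment lengths:
  1→9: 8 bp
  9→18: 9 bp
  18→30: 12 bp
  30→36: 6 bp
  36→50: 14 bp
  50→59: 9 bp
  59→65: 6 bp
  65→71: 6 bp
  71→83: 12 bp
  83→88: 5 bp
  88→94: 6 bp
  94→97: 3 bp
  97→101: 4 bp
  101→107: 6 bp
  107→120: 13 bp
  120→128: 8 bp
  128→139: 11 bp
  139→1 (wrap): 149-139+1 = 11 bp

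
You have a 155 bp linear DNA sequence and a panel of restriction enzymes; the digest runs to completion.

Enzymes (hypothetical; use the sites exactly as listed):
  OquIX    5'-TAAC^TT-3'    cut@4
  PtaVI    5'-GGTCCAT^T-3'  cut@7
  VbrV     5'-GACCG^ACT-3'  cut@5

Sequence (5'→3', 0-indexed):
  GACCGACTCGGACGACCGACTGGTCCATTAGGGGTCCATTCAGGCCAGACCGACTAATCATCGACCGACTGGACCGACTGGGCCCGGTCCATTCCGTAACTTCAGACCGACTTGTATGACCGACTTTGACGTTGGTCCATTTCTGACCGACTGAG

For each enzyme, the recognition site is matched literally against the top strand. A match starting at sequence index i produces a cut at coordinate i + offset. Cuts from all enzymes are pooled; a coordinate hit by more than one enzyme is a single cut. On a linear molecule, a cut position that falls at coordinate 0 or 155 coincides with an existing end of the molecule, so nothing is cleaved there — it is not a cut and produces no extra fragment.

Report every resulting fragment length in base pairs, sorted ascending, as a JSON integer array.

[5,6,8,9,9,9,10,11,13,13,13,15,16,18]

Site scan:
  OquIX TAACTT/4: at [96] ⇒ [100]
  PtaVI GGTCCATT/7: at [21, 32, 85, 133] ⇒ [28, 39, 92, 140]
  VbrV GACCGACT/5: at [0, 13, 47, 62, 71, 104, 117, 144] ⇒ [5, 18, 52, 67, 76, 109, 122, 149]

Pooled cuts: [5, 18, 28, 39, 52, 67, 76, 92, 100, 109, 122, 140, 149]

Fragment lengths:
  [0,5): 5 bp
  [5,18): 13 bp
  [18,28): 10 bp
  [28,39): 11 bp
  [39,52): 13 bp
  [52,67): 15 bp
  [67,76): 9 bp
  [76,92): 16 bp
  [92,100): 8 bp
  [100,109): 9 bp
  [109,122): 13 bp
  [122,140): 18 bp
  [140,149): 9 bp
  [149,155): 6 bp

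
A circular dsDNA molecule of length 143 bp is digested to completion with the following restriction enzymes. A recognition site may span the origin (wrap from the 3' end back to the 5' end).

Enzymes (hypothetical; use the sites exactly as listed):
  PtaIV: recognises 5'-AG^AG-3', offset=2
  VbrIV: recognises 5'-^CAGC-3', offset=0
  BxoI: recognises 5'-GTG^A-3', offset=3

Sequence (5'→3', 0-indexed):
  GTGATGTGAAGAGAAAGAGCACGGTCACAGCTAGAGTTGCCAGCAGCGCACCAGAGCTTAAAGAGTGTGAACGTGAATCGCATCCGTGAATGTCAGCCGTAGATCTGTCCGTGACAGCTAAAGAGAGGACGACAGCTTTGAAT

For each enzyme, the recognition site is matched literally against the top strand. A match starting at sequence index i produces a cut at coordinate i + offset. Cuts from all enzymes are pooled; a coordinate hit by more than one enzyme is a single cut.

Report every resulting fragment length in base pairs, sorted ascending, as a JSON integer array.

[1,2,3,3,5,5,6,6,6,6,7,7,9,9,10,11,13,14,20]

Site scan:
  PtaIV (AGAG, off=2): starts [9, 15, 32, 52, 61, 121, 123] → cuts [11, 17, 34, 54, 63, 123, 125]
  VbrIV (CAGC, off=0): starts [27, 40, 43, 93, 114, 132] → cuts [27, 40, 43, 93, 114, 132]
  BxoI (GTGA, off=3): starts [0, 5, 66, 72, 85, 110] → cuts [3, 8, 69, 75, 88, 113]

Pooled cuts: [3, 8, 11, 17, 27, 34, 40, 43, 54, 63, 69, 75, 88, 93, 113, 114, 123, 125, 132]

Fragments:
  3→8: 5 bp
  8→11: 3 bp
  11→17: 6 bp
  17→27: 10 bp
  27→34: 7 bp
  34→40: 6 bp
  40→43: 3 bp
  43→54: 11 bp
  54→63: 9 bp
  63→69: 6 bp
  69→75: 6 bp
  75→88: 13 bp
  88→93: 5 bp
  93→113: 20 bp
  113→114: 1 bp
  114→123: 9 bp
  123→125: 2 bp
  125→132: 7 bp
  132→3 (wrap): 143-132+3 = 14 bp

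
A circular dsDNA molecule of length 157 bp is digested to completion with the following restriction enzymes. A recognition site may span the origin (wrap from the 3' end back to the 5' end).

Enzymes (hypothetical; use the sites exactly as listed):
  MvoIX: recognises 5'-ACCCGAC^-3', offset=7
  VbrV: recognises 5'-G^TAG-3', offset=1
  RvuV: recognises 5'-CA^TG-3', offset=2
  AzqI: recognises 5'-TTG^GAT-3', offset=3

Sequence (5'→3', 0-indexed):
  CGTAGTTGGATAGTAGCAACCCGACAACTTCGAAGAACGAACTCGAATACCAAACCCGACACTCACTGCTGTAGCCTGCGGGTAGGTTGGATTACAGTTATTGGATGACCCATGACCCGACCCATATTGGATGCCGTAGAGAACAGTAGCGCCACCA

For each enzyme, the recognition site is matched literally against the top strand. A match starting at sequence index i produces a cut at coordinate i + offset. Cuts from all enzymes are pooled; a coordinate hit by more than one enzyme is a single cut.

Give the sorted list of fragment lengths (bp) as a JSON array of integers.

Site scan:
  MvoIX ACCCGAC/7: at [18, 53, 114] ⇒ [25, 60, 121]
  VbrV GTAG/1: at [1, 12, 70, 81, 135, 145] ⇒ [2, 13, 71, 82, 136, 146]
  RvuV CATG/2: at [110] ⇒ [112]
  AzqI TTGGAT/3: at [5, 86, 100, 126] ⇒ [8, 89, 103, 129]

All cut coordinates (distinct, sorted): [2, 8, 13, 25, 60, 71, 82, 89, 103, 112, 121, 129, 136, 146]

Fragments:
  2→8: 6 bp
  8→13: 5 bp
  13→25: 12 bp
  25→60: 35 bp
  60→71: 11 bp
  71→82: 11 bp
  82→89: 7 bp
  89→103: 14 bp
  103→112: 9 bp
  112→121: 9 bp
  121→129: 8 bp
  129→136: 7 bp
  136→146: 10 bp
  146→2 (wrap): 157-146+2 = 13 bp

[5,6,7,7,8,9,9,10,11,11,12,13,14,35]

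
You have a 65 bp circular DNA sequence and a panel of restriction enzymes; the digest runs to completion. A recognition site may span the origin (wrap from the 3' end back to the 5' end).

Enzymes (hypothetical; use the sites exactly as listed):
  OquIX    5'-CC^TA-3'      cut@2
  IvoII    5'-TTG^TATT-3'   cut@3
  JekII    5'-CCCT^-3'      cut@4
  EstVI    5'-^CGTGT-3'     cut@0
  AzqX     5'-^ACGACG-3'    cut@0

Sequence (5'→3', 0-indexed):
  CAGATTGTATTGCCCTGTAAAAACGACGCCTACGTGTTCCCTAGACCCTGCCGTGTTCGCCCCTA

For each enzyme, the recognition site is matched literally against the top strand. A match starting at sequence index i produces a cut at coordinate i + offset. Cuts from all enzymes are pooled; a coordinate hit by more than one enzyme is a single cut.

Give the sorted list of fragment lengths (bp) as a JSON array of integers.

Site scan:
  OquIX CCTA/2: at [28, 39, 61] ⇒ [30, 41, 63]
  IvoII TTGTATT/3: at [4] ⇒ [7]
  JekII CCCT/4: at [12, 38, 45, 60] ⇒ [16, 42, 49, 64]
  EstVI CGTGT/0: at [32, 51] ⇒ [32, 51]
  AzqX ACGACG/0: at [22] ⇒ [22]

All cut coordinates (distinct, sorted): [7, 16, 22, 30, 32, 41, 42, 49, 51, 63, 64]

Fragment lengths:
  7→16: 9 bp
  16→22: 6 bp
  22→30: 8 bp
  30→32: 2 bp
  32→41: 9 bp
  41→42: 1 bp
  42→49: 7 bp
  49→51: 2 bp
  51→63: 12 bp
  63→64: 1 bp
  64→7 (wrap): 65-64+7 = 8 bp

[1,1,2,2,6,7,8,8,9,9,12]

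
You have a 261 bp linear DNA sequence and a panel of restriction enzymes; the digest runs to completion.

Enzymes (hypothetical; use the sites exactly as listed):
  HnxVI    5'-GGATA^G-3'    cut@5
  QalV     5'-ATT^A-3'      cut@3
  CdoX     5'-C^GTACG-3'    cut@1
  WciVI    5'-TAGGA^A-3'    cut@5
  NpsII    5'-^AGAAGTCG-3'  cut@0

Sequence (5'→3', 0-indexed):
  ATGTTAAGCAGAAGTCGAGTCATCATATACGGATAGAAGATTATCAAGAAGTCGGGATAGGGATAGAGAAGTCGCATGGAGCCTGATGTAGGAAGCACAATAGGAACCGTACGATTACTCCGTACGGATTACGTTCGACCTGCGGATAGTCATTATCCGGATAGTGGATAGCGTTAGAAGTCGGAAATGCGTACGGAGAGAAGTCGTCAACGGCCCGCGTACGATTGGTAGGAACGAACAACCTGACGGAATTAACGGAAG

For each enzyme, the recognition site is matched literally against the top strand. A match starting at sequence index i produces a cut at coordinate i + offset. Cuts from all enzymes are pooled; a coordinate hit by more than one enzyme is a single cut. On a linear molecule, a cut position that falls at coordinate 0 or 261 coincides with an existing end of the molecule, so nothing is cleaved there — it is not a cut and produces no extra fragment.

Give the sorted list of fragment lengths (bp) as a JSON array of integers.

[1,3,4,5,5,6,6,7,7,8,8,8,9,9,9,12,13,15,15,18,20,20,26,27]

Site scan:
  HnxVI GGATAG/5: at [30, 54, 60, 143, 158, 165] ⇒ [35, 59, 65, 148, 163, 170]
  QalV ATTA/3: at [39, 113, 127, 151, 250] ⇒ [42, 116, 130, 154, 253]
  CdoX CGTACG/1: at [107, 120, 189, 217] ⇒ [108, 121, 190, 218]
  WciVI TAGGAA/5: at [88, 100, 228] ⇒ [93, 105, 233]
  NpsII AGAAGTCG/0: at [9, 46, 66, 175, 198] ⇒ [9, 46, 66, 175, 198]

All cut coordinates (distinct, sorted): [9, 35, 42, 46, 59, 65, 66, 93, 105, 108, 116, 121, 130, 148, 154, 163, 170, 175, 190, 198, 218, 233, 253]

Fragments:
  [0,9): 9 bp
  [9,35): 26 bp
  [35,42): 7 bp
  [42,46): 4 bp
  [46,59): 13 bp
  [59,65): 6 bp
  [65,66): 1 bp
  [66,93): 27 bp
  [93,105): 12 bp
  [105,108): 3 bp
  [108,116): 8 bp
  [116,121): 5 bp
  [121,130): 9 bp
  [130,148): 18 bp
  [148,154): 6 bp
  [154,163): 9 bp
  [163,170): 7 bp
  [170,175): 5 bp
  [175,190): 15 bp
  [190,198): 8 bp
  [198,218): 20 bp
  [218,233): 15 bp
  [233,253): 20 bp
  [253,261): 8 bp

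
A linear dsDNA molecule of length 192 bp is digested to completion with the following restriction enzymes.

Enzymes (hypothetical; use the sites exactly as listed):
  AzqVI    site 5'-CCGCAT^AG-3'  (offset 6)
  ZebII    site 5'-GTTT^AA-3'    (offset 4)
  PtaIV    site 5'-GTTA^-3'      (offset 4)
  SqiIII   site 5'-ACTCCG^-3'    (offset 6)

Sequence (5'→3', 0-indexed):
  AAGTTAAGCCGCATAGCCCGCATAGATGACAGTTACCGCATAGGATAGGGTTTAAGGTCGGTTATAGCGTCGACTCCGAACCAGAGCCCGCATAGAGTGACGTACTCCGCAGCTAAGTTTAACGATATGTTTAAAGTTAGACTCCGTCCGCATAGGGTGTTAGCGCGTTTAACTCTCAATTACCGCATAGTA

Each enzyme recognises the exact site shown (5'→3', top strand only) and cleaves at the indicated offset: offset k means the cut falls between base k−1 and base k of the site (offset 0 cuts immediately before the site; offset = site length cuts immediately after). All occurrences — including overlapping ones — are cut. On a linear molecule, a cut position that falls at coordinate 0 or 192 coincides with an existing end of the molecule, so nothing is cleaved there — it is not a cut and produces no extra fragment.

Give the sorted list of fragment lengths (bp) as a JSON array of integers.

[4,6,6,7,7,7,8,8,9,9,11,11,12,12,12,14,15,16,18]

Per-enzyme occurrences:
  AzqVI CCGCATAG/6: at [8, 17, 35, 87, 147, 182] ⇒ [14, 23, 41, 93, 153, 188]
  ZebII GTTTAA/4: at [49, 116, 128, 166] ⇒ [53, 120, 132, 170]
  PtaIV GTTA/4: at [2, 31, 60, 135, 158] ⇒ [6, 35, 64, 139, 162]
  SqiIII ACTCCG/6: at [72, 103, 140] ⇒ [78, 109, 146]

Pooled cuts: [6, 14, 23, 35, 41, 53, 64, 78, 93, 109, 120, 132, 139, 146, 153, 162, 170, 188]

Fragment lengths:
  [0,6): 6 bp
  [6,14): 8 bp
  [14,23): 9 bp
  [23,35): 12 bp
  [35,41): 6 bp
  [41,53): 12 bp
  [53,64): 11 bp
  [64,78): 14 bp
  [78,93): 15 bp
  [93,109): 16 bp
  [109,120): 11 bp
  [120,132): 12 bp
  [132,139): 7 bp
  [139,146): 7 bp
  [146,153): 7 bp
  [153,162): 9 bp
  [162,170): 8 bp
  [170,188): 18 bp
  [188,192): 4 bp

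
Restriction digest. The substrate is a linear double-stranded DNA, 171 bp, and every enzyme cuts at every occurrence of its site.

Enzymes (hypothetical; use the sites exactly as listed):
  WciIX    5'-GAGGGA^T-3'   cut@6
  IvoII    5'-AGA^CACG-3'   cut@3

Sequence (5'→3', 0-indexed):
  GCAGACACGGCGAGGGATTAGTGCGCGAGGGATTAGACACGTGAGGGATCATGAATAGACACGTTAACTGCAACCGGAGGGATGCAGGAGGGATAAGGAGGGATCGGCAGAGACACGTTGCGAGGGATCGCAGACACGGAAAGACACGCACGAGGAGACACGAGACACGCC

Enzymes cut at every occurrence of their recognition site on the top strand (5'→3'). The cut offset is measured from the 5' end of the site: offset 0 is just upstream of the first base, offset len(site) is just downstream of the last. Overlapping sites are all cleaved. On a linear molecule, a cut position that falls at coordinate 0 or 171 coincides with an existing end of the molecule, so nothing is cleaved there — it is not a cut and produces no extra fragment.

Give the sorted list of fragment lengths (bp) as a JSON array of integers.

[5,5,6,7,7,10,10,10,11,11,11,12,14,14,15,23]

Site scan:
  WciIX GAGGGAT/6: at [11, 26, 42, 76, 87, 97, 121] ⇒ [17, 32, 48, 82, 93, 103, 127]
  IvoII AGACACG/3: at [2, 34, 56, 110, 131, 141, 155, 162] ⇒ [5, 37, 59, 113, 134, 144, 158, 165]

Pooled cuts: [5, 17, 32, 37, 48, 59, 82, 93, 103, 113, 127, 134, 144, 158, 165]

Fragments:
  [0,5): 5 bp
  [5,17): 12 bp
  [17,32): 15 bp
  [32,37): 5 bp
  [37,48): 11 bp
  [48,59): 11 bp
  [59,82): 23 bp
  [82,93): 11 bp
  [93,103): 10 bp
  [103,113): 10 bp
  [113,127): 14 bp
  [127,134): 7 bp
  [134,144): 10 bp
  [144,158): 14 bp
  [158,165): 7 bp
  [165,171): 6 bp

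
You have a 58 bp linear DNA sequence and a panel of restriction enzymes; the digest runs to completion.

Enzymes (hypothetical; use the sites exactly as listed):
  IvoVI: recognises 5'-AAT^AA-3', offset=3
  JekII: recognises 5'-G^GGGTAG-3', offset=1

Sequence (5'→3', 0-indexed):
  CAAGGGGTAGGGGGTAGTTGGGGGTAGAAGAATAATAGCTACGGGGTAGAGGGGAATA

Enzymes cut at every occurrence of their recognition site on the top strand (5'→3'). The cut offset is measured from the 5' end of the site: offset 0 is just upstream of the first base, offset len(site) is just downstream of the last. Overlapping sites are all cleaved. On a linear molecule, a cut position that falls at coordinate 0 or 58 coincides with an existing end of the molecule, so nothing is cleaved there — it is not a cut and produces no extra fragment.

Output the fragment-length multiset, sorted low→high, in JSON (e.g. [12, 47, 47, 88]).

[4,7,10,10,12,15]

Per-enzyme occurrences:
  IvoVI (AATAA, off=3): starts [30] → cuts [33]
  JekII (GGGGTAG, off=1): starts [3, 10, 20, 42] → cuts [4, 11, 21, 43]

Pooled cuts: [4, 11, 21, 33, 43]

Fragment lengths:
  [0,4): 4 bp
  [4,11): 7 bp
  [11,21): 10 bp
  [21,33): 12 bp
  [33,43): 10 bp
  [43,58): 15 bp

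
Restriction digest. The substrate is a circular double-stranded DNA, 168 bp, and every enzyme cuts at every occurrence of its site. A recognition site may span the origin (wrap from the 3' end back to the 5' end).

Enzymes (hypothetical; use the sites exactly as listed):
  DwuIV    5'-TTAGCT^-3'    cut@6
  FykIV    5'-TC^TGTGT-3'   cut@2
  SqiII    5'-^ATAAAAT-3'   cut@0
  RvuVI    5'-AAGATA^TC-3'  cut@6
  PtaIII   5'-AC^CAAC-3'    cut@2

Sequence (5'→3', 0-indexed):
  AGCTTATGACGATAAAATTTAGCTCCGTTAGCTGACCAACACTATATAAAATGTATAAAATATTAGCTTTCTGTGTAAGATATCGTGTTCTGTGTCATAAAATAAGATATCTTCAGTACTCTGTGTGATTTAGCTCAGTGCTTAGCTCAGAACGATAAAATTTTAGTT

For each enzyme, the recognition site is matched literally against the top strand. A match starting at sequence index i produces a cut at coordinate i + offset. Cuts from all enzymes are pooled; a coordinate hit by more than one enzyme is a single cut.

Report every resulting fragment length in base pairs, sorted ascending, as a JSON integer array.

[3,3,6,7,7,8,9,9,9,11,12,12,13,13,14,14,18]

Site scan:
  DwuIV (TTAGCT, off=6): starts [18, 27, 62, 129, 141, 166] → cuts [4, 24, 33, 68, 135, 147]
  FykIV (TCTGTGT, off=2): starts [69, 88, 119] → cuts [71, 90, 121]
  SqiII (ATAAAAT, off=0): starts [11, 45, 54, 96, 154] → cuts [11, 45, 54, 96, 154]
  RvuVI (AAGATATC, off=6): starts [76, 103] → cuts [82, 109]
  PtaIII (ACCAAC, off=2): starts [34] → cuts [36]

Pooled cuts: [4, 11, 24, 33, 36, 45, 54, 68, 71, 82, 90, 96, 109, 121, 135, 147, 154]

Fragment lengths:
  4→11: 7 bp
  11→24: 13 bp
  24→33: 9 bp
  33→36: 3 bp
  36→45: 9 bp
  45→54: 9 bp
  54→68: 14 bp
  68→71: 3 bp
  71→82: 11 bp
  82→90: 8 bp
  90→96: 6 bp
  96→109: 13 bp
  109→121: 12 bp
  121→135: 14 bp
  135→147: 12 bp
  147→154: 7 bp
  154→4 (wrap): 168-154+4 = 18 bp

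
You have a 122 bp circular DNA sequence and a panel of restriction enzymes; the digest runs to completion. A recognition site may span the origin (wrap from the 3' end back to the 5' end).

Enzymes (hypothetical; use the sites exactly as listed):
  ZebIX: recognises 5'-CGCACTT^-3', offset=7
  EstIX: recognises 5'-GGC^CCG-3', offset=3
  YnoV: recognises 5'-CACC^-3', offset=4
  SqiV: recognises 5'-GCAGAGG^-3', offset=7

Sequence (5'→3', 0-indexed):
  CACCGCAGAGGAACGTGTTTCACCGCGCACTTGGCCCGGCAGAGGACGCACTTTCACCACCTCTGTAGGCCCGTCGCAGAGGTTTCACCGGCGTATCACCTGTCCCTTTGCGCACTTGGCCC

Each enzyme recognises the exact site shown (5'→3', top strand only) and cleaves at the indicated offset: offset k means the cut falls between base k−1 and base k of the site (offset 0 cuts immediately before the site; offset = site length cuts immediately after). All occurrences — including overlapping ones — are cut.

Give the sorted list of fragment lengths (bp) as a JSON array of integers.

Scan for sites:
  ZebIX (CGCACTT, off=7): starts [25, 46, 110] → cuts [32, 53, 117]
  EstIX (GGCCCG, off=3): starts [32, 67] → cuts [35, 70]
  YnoV (CACC, off=4): starts [0, 20, 54, 57, 85, 96] → cuts [4, 24, 58, 61, 89, 100]
  SqiV (GCAGAGG, off=7): starts [4, 38, 75] → cuts [11, 45, 82]

Pooled cuts: [4, 11, 24, 32, 35, 45, 53, 58, 61, 70, 82, 89, 100, 117]

Fragments:
  4→11: 7 bp
  11→24: 13 bp
  24→32: 8 bp
  32→35: 3 bp
  35→45: 10 bp
  45→53: 8 bp
  53→58: 5 bp
  58→61: 3 bp
  61→70: 9 bp
  70→82: 12 bp
  82→89: 7 bp
  89→100: 11 bp
  100→117: 17 bp
  117→4 (wrap): 122-117+4 = 9 bp

[3,3,5,7,7,8,8,9,9,10,11,12,13,17]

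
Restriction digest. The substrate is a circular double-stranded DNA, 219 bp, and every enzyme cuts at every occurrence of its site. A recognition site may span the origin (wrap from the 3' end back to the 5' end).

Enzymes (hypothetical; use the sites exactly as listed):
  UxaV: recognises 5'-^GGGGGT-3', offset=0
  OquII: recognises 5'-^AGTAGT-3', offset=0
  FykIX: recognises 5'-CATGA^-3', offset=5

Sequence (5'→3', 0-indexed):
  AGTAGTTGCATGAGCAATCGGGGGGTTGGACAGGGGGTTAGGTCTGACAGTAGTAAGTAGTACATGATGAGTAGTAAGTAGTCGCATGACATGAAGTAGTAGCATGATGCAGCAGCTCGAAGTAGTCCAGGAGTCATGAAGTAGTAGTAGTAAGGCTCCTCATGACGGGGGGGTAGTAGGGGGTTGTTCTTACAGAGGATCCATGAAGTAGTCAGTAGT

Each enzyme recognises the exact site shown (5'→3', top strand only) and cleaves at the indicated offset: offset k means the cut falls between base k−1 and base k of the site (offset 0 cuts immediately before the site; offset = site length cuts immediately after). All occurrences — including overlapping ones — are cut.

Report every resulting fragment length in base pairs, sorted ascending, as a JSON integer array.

Site scan:
  UxaV (GGGGGT, off=0): starts [20, 32, 168, 178] → cuts [20, 32, 168, 178]
  OquII (AGTAGT, off=0): starts [0, 48, 55, 69, 76, 94, 120, 139, 142, 145, 206, 213, 216] → cuts [0, 48, 55, 69, 76, 94, 120, 139, 142, 145, 206, 213, 216]
  FykIX (CATGA, off=5): starts [8, 62, 84, 89, 102, 134, 160, 201] → cuts [13, 67, 89, 94, 107, 139, 165, 206]

Pooled cuts: [0, 13, 20, 32, 48, 55, 67, 69, 76, 89, 94, 107, 120, 139, 142, 145, 165, 168, 178, 206, 213, 216]

Fragments:
  0→13: 13 bp
  13→20: 7 bp
  20→32: 12 bp
  32→48: 16 bp
  48→55: 7 bp
  55→67: 12 bp
  67→69: 2 bp
  69→76: 7 bp
  76→89: 13 bp
  89→94: 5 bp
  94→107: 13 bp
  107→120: 13 bp
  120→139: 19 bp
  139→142: 3 bp
  142→145: 3 bp
  145→165: 20 bp
  165→168: 3 bp
  168→178: 10 bp
  178→206: 28 bp
  206→213: 7 bp
  213→216: 3 bp
  216→0 (wrap): 219-216+0 = 3 bp

[2,3,3,3,3,3,5,7,7,7,7,10,12,12,13,13,13,13,16,19,20,28]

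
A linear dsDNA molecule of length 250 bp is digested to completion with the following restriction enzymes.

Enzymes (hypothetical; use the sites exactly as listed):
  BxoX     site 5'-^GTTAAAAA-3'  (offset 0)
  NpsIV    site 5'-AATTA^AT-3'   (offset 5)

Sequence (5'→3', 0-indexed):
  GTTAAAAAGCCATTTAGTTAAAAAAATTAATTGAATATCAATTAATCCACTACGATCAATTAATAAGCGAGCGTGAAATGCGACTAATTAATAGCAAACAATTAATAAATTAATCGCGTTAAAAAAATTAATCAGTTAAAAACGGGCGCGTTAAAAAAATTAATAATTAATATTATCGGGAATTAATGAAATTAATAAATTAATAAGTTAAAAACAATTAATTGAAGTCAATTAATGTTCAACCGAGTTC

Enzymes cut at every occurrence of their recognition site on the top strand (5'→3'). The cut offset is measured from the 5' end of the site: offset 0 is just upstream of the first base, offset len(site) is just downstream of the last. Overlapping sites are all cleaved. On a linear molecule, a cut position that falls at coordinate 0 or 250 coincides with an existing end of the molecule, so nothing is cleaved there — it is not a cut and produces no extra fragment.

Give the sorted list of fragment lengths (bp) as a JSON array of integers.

[4,4,5,7,8,8,9,13,13,13,14,14,14,15,15,16,16,16,18,28]

Per-enzyme occurrences:
  BxoX GTTAAAAA/0: at [0, 16, 117, 134, 149, 206] ⇒ [16, 117, 134, 149, 206] (position 0 is a terminus of the linear molecule — no cut)
  NpsIV AATTAAT/5: at [24, 39, 57, 85, 99, 107, 125, 157, 164, 180, 189, 197, 215, 229] ⇒ [29, 44, 62, 90, 104, 112, 130, 162, 169, 185, 194, 202, 220, 234]

All cut coordinates (distinct, sorted): [16, 29, 44, 62, 90, 104, 112, 117, 130, 134, 149, 162, 169, 185, 194, 202, 206, 220, 234]

Fragments:
  [0,16): 16 bp
  [16,29): 13 bp
  [29,44): 15 bp
  [44,62): 18 bp
  [62,90): 28 bp
  [90,104): 14 bp
  [104,112): 8 bp
  [112,117): 5 bp
  [117,130): 13 bp
  [130,134): 4 bp
  [134,149): 15 bp
  [149,162): 13 bp
  [162,169): 7 bp
  [169,185): 16 bp
  [185,194): 9 bp
  [194,202): 8 bp
  [202,206): 4 bp
  [206,220): 14 bp
  [220,234): 14 bp
  [234,250): 16 bp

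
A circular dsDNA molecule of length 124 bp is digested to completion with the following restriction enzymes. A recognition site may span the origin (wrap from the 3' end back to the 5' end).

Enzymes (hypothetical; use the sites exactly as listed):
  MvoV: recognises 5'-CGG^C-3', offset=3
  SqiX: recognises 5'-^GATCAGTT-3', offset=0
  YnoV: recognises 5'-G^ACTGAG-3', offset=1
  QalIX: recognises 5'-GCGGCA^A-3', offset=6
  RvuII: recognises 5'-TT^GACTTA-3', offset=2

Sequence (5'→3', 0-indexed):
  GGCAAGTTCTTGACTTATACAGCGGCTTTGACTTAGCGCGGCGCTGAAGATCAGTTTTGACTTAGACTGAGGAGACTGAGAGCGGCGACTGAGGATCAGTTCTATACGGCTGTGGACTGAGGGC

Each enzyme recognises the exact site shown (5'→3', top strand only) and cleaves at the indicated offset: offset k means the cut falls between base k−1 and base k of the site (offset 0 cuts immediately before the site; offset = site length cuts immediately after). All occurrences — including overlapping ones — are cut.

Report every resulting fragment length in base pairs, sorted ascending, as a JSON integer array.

[2,2,4,6,6,7,7,7,9,10,11,11,12,14,16]

Scan for sites:
  MvoV CGGC/3: at [22, 38, 82, 106, 123] ⇒ [2, 25, 41, 85, 109]
  SqiX GATCAGTT/0: at [48, 93] ⇒ [48, 93]
  YnoV GACTGAG/1: at [64, 73, 86, 114] ⇒ [65, 74, 87, 115]
  QalIX GCGGCAA/6: at [122] ⇒ [4]
  RvuII TTGACTTA/2: at [9, 27, 56] ⇒ [11, 29, 58]

Pooled cuts: [2, 4, 11, 25, 29, 41, 48, 58, 65, 74, 85, 87, 93, 109, 115]

Fragments:
  2→4: 2 bp
  4→11: 7 bp
  11→25: 14 bp
  25→29: 4 bp
  29→41: 12 bp
  41→48: 7 bp
  48→58: 10 bp
  58→65: 7 bp
  65→74: 9 bp
  74→85: 11 bp
  85→87: 2 bp
  87→93: 6 bp
  93→109: 16 bp
  109→115: 6 bp
  115→2 (wrap): 124-115+2 = 11 bp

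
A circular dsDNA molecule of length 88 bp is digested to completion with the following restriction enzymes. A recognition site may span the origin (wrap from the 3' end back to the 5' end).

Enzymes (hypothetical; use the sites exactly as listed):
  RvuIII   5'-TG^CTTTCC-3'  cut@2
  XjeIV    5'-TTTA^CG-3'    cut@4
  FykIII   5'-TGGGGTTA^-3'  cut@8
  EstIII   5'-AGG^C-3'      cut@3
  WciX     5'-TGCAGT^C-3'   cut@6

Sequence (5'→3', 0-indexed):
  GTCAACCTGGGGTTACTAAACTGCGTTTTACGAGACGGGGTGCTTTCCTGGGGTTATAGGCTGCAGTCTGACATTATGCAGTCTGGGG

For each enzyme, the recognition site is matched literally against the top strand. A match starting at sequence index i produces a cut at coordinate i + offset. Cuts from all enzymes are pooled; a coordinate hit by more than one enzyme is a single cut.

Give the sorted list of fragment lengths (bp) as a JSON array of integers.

[4,7,12,14,15,15,21]

Scan for sites:
  RvuIII TGCTTTCC/2: at [40] ⇒ [42]
  XjeIV TTTACG/4: at [26] ⇒ [30]
  FykIII TGGGGTTA/8: at [7, 48] ⇒ [15, 56]
  EstIII AGGC/3: at [57] ⇒ [60]
  WciX TGCAGTC/6: at [61, 76] ⇒ [67, 82]

Pooled cuts: [15, 30, 42, 56, 60, 67, 82]

Fragments:
  15→30: 15 bp
  30→42: 12 bp
  42→56: 14 bp
  56→60: 4 bp
  60→67: 7 bp
  67→82: 15 bp
  82→15 (wrap): 88-82+15 = 21 bp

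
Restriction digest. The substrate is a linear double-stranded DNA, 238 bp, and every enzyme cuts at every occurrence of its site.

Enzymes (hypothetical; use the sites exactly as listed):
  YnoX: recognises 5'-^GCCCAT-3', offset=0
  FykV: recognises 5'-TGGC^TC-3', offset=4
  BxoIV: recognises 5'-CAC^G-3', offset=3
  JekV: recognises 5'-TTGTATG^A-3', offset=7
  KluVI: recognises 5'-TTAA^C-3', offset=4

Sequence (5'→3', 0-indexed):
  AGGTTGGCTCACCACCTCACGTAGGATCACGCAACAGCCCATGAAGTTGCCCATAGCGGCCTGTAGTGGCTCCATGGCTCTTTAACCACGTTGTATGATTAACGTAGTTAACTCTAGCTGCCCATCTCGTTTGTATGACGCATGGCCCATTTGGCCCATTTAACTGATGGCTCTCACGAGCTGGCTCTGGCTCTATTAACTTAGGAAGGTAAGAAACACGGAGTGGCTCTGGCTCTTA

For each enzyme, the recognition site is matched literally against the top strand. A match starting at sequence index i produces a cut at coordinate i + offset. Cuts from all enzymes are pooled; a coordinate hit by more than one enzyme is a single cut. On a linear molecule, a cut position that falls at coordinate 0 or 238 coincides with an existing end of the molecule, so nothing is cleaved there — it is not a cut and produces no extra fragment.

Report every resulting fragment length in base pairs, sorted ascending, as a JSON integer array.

[4,5,5,6,6,6,6,7,7,8,8,8,8,8,8,8,8,9,9,10,10,12,12,18,20,22]

Per-enzyme occurrences:
  YnoX GCCCAT/0: at [36, 48, 119, 144, 153] ⇒ [36, 48, 119, 144, 153]
  FykV TGGCTC/4: at [4, 66, 74, 167, 181, 187, 223, 229] ⇒ [8, 70, 78, 171, 185, 191, 227, 233]
  BxoIV CACG/3: at [17, 27, 86, 174, 216] ⇒ [20, 30, 89, 177, 219]
  JekV TTGTATGA/7: at [90, 130] ⇒ [97, 137]
  KluVI TTAAC/4: at [81, 98, 107, 159, 195] ⇒ [85, 102, 111, 163, 199]

All cut coordinates (distinct, sorted): [8, 20, 30, 36, 48, 70, 78, 85, 89, 97, 102, 111, 119, 137, 144, 153, 163, 171, 177, 185, 191, 199, 219, 227, 233]

Fragments:
  [0,8): 8 bp
  [8,20): 12 bp
  [20,30): 10 bp
  [30,36): 6 bp
  [36,48): 12 bp
  [48,70): 22 bp
  [70,78): 8 bp
  [78,85): 7 bp
  [85,89): 4 bp
  [89,97): 8 bp
  [97,102): 5 bp
  [102,111): 9 bp
  [111,119): 8 bp
  [119,137): 18 bp
  [137,144): 7 bp
  [144,153): 9 bp
  [153,163): 10 bp
  [163,171): 8 bp
  [171,177): 6 bp
  [177,185): 8 bp
  [185,191): 6 bp
  [191,199): 8 bp
  [199,219): 20 bp
  [219,227): 8 bp
  [227,233): 6 bp
  [233,238): 5 bp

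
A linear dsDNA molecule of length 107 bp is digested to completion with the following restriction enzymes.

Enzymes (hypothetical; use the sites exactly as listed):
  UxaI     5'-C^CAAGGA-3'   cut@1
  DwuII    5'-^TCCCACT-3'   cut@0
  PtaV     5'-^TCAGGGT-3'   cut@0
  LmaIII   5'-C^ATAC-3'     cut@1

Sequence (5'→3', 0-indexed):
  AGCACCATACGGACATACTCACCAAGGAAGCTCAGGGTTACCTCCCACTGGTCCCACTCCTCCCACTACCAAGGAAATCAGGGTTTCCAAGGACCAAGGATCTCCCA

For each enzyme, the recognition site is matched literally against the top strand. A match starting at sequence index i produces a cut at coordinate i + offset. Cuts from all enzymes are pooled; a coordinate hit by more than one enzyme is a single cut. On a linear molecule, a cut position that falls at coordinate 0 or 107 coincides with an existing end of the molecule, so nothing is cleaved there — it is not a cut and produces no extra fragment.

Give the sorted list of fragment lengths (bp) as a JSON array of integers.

[6,7,8,8,8,9,9,9,9,10,11,13]

Site scan:
  UxaI CCAAGGA/1: at [21, 68, 86, 93] ⇒ [22, 69, 87, 94]
  DwuII TCCCACT/0: at [42, 51, 60] ⇒ [42, 51, 60]
  PtaV TCAGGGT/0: at [31, 77] ⇒ [31, 77]
  LmaIII CATAC/1: at [5, 13] ⇒ [6, 14]

Pooled cuts: [6, 14, 22, 31, 42, 51, 60, 69, 77, 87, 94]

Fragments:
  [0,6): 6 bp
  [6,14): 8 bp
  [14,22): 8 bp
  [22,31): 9 bp
  [31,42): 11 bp
  [42,51): 9 bp
  [51,60): 9 bp
  [60,69): 9 bp
  [69,77): 8 bp
  [77,87): 10 bp
  [87,94): 7 bp
  [94,107): 13 bp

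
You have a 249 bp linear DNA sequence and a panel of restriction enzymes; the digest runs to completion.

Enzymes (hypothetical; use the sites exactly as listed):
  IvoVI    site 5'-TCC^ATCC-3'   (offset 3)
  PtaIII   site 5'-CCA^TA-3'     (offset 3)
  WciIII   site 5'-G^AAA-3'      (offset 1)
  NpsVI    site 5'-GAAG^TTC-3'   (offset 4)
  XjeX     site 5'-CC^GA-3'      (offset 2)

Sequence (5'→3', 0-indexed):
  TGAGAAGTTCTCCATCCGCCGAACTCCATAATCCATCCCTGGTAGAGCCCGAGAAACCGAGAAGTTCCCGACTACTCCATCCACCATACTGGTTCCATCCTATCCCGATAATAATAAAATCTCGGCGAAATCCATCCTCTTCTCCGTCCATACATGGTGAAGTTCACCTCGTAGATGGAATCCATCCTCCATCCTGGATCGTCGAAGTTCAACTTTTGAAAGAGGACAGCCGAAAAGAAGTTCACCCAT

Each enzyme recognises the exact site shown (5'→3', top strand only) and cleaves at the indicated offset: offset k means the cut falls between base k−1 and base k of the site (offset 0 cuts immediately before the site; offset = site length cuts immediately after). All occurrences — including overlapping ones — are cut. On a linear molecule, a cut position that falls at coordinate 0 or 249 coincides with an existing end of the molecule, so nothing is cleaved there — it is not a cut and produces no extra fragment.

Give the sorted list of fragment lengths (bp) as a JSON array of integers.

[1,3,5,5,6,6,6,6,7,7,7,8,8,8,9,9,10,10,11,12,13,16,17,17,21,21]

Site scan:
  IvoVI TCCATCC/3: at [10, 31, 75, 93, 130, 180, 187] ⇒ [13, 34, 78, 96, 133, 183, 190]
  PtaIII CCATA/3: at [25, 83, 147] ⇒ [28, 86, 150]
  WciIII GAAA/1: at [52, 126, 217, 231] ⇒ [53, 127, 218, 232]
  NpsVI GAAGTTC/4: at [3, 60, 158, 203, 236] ⇒ [7, 64, 162, 207, 240]
  XjeX CCGA/2: at [18, 48, 56, 67, 104, 229] ⇒ [20, 50, 58, 69, 106, 231]

Pooled cuts: [7, 13, 20, 28, 34, 50, 53, 58, 64, 69, 78, 86, 96, 106, 127, 133, 150, 162, 183, 190, 207, 218, 231, 232, 240]

Fragments:
  [0,7): 7 bp
  [7,13): 6 bp
  [13,20): 7 bp
  [20,28): 8 bp
  [28,34): 6 bp
  [34,50): 16 bp
  [50,53): 3 bp
  [53,58): 5 bp
  [58,64): 6 bp
  [64,69): 5 bp
  [69,78): 9 bp
  [78,86): 8 bp
  [86,96): 10 bp
  [96,106): 10 bp
  [106,127): 21 bp
  [127,133): 6 bp
  [133,150): 17 bp
  [150,162): 12 bp
  [162,183): 21 bp
  [183,190): 7 bp
  [190,207): 17 bp
  [207,218): 11 bp
  [218,231): 13 bp
  [231,232): 1 bp
  [232,240): 8 bp
  [240,249): 9 bp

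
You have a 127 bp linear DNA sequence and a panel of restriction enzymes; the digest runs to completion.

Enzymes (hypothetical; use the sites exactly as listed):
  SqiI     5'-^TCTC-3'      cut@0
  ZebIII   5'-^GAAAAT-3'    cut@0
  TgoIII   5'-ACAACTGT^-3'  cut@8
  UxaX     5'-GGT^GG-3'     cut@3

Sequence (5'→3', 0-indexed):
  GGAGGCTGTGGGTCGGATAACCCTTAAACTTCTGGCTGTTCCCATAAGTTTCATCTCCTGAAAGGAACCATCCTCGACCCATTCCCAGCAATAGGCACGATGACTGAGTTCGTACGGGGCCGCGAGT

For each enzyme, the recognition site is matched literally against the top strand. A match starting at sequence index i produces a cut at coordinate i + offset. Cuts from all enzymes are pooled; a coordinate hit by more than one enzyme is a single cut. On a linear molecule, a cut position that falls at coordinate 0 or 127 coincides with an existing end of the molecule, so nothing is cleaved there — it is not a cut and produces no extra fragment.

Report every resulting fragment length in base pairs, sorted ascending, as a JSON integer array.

[53,74]

Per-enzyme occurrences:
  SqiI TCTC/0: at [53] ⇒ [53]
  ZebIII (GAAAAT, off=0): no sites
  TgoIII (ACAACTGT, off=8): no sites
  UxaX (GGTGG, off=3): no sites

Pooled cuts: [53]

Fragments:
  [0,53): 53 bp
  [53,127): 74 bp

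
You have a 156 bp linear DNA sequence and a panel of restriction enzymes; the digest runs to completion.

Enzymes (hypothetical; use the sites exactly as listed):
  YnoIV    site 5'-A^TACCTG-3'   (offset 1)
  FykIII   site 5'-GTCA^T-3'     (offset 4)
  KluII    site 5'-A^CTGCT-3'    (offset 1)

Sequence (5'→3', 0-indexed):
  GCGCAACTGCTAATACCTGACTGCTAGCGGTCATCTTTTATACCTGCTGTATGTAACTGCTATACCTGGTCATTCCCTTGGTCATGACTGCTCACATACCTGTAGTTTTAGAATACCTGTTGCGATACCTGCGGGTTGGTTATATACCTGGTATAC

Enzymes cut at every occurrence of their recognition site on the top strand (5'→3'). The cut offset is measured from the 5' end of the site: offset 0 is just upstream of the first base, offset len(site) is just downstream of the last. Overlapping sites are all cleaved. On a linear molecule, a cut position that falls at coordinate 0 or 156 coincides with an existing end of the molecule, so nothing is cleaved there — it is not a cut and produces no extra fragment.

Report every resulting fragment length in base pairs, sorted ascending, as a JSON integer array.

[3,6,6,7,7,7,9,10,12,12,12,13,16,17,19]

Per-enzyme occurrences:
  YnoIV (ATACCTG, off=1): starts [12, 39, 61, 95, 112, 124, 143] → cuts [13, 40, 62, 96, 113, 125, 144]
  FykIII (GTCAT, off=4): starts [29, 68, 80] → cuts [33, 72, 84]
  KluII (ACTGCT, off=1): starts [5, 19, 55, 86] → cuts [6, 20, 56, 87]

All cut coordinates (distinct, sorted): [6, 13, 20, 33, 40, 56, 62, 72, 84, 87, 96, 113, 125, 144]

Fragment lengths:
  [0,6): 6 bp
  [6,13): 7 bp
  [13,20): 7 bp
  [20,33): 13 bp
  [33,40): 7 bp
  [40,56): 16 bp
  [56,62): 6 bp
  [62,72): 10 bp
  [72,84): 12 bp
  [84,87): 3 bp
  [87,96): 9 bp
  [96,113): 17 bp
  [113,125): 12 bp
  [125,144): 19 bp
  [144,156): 12 bp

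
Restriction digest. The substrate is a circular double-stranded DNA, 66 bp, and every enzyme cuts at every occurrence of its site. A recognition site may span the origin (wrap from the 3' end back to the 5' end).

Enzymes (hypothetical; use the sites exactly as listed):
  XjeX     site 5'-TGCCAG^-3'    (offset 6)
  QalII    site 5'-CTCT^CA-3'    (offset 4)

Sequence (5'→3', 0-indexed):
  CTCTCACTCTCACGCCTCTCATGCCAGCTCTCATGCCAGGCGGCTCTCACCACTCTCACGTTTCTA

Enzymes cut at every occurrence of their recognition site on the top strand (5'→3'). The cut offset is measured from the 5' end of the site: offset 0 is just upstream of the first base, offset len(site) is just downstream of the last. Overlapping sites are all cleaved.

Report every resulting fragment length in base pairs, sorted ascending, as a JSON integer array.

[4,6,8,8,8,9,9,14]

Per-enzyme occurrences:
  XjeX (TGCCAG, off=6): starts [21, 33] → cuts [27, 39]
  QalII (CTCTCA, off=4): starts [0, 6, 15, 27, 43, 52] → cuts [4, 10, 19, 31, 47, 56]

All cut coordinates (distinct, sorted): [4, 10, 19, 27, 31, 39, 47, 56]

Fragment lengths:
  4→10: 6 bp
  10→19: 9 bp
  19→27: 8 bp
  27→31: 4 bp
  31→39: 8 bp
  39→47: 8 bp
  47→56: 9 bp
  56→4 (wrap): 66-56+4 = 14 bp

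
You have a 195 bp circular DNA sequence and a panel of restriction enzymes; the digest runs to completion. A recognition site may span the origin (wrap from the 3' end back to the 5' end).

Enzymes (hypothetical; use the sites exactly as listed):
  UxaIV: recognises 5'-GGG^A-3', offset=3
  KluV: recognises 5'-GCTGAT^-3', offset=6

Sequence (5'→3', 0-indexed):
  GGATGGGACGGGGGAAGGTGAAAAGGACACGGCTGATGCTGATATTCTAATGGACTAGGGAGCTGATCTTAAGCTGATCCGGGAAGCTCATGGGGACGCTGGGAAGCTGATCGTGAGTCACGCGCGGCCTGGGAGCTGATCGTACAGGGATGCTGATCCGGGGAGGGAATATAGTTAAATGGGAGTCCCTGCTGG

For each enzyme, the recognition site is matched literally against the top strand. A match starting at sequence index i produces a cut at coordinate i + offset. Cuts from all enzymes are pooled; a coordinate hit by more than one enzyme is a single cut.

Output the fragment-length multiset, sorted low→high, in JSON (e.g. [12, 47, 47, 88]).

[4,5,5,6,6,7,7,7,8,8,8,9,11,12,14,16,17,22,23]

Scan for sites:
  UxaIV GGGA/3: at [4, 11, 57, 80, 92, 100, 130, 146, 160, 164, 180, 194] ⇒ [2, 7, 14, 60, 83, 95, 103, 133, 149, 163, 167, 183]
  KluV GCTGAT/6: at [31, 37, 61, 72, 105, 134, 151] ⇒ [37, 43, 67, 78, 111, 140, 157]

All cut coordinates (distinct, sorted): [2, 7, 14, 37, 43, 60, 67, 78, 83, 95, 103, 111, 133, 140, 149, 157, 163, 167, 183]

Fragments:
  2→7: 5 bp
  7→14: 7 bp
  14→37: 23 bp
  37→43: 6 bp
  43→60: 17 bp
  60→67: 7 bp
  67→78: 11 bp
  78→83: 5 bp
  83→95: 12 bp
  95→103: 8 bp
  103→111: 8 bp
  111→133: 22 bp
  133→140: 7 bp
  140→149: 9 bp
  149→157: 8 bp
  157→163: 6 bp
  163→167: 4 bp
  167→183: 16 bp
  183→2 (wrap): 195-183+2 = 14 bp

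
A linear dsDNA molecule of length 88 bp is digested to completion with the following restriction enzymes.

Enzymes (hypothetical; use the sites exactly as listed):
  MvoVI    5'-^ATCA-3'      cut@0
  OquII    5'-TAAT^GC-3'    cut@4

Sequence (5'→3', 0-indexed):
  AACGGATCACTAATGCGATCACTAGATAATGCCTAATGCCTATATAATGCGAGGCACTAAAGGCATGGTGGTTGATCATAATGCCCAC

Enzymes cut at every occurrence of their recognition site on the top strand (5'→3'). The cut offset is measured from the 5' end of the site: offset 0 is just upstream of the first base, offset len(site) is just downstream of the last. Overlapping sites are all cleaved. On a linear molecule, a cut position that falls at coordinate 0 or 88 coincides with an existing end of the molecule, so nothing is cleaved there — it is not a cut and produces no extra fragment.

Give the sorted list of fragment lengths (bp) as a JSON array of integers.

Scan for sites:
  MvoVI ATCA/0: at [5, 17, 74] ⇒ [5, 17, 74]
  OquII TAATGC/4: at [10, 26, 33, 44, 78] ⇒ [14, 30, 37, 48, 82]

All cut coordinates (distinct, sorted): [5, 14, 17, 30, 37, 48, 74, 82]

Fragments:
  [0,5): 5 bp
  [5,14): 9 bp
  [14,17): 3 bp
  [17,30): 13 bp
  [30,37): 7 bp
  [37,48): 11 bp
  [48,74): 26 bp
  [74,82): 8 bp
  [82,88): 6 bp

[3,5,6,7,8,9,11,13,26]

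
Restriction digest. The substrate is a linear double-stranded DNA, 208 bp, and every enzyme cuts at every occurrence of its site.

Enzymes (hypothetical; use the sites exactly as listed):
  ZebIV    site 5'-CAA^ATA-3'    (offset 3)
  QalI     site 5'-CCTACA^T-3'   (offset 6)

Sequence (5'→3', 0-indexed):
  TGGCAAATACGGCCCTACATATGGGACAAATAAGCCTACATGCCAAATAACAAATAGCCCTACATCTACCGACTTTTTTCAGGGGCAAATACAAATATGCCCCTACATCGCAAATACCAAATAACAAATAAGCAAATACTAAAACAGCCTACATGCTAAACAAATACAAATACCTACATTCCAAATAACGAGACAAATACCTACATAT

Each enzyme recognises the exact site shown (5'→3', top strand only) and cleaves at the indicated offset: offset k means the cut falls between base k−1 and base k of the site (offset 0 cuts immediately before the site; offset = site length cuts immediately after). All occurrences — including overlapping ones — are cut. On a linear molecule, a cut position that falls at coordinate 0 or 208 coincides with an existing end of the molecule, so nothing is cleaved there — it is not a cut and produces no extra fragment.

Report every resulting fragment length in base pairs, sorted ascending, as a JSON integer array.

Per-enzyme occurrences:
  ZebIV (CAAATA, off=3): starts [3, 26, 43, 50, 85, 91, 110, 117, 124, 132, 160, 166, 181, 193] → cuts [6, 29, 46, 53, 88, 94, 113, 120, 127, 135, 163, 169, 184, 196]
  QalI (CCTACAT, off=6): starts [13, 34, 58, 101, 147, 172, 199] → cuts [19, 40, 64, 107, 153, 178, 205]

All cut coordinates (distinct, sorted): [6, 19, 29, 40, 46, 53, 64, 88, 94, 107, 113, 120, 127, 135, 153, 163, 169, 178, 184, 196, 205]

Fragment lengths:
  [0,6): 6 bp
  [6,19): 13 bp
  [19,29): 10 bp
  [29,40): 11 bp
  [40,46): 6 bp
  [46,53): 7 bp
  [53,64): 11 bp
  [64,88): 24 bp
  [88,94): 6 bp
  [94,107): 13 bp
  [107,113): 6 bp
  [113,120): 7 bp
  [120,127): 7 bp
  [127,135): 8 bp
  [135,153): 18 bp
  [153,163): 10 bp
  [163,169): 6 bp
  [169,178): 9 bp
  [178,184): 6 bp
  [184,196): 12 bp
  [196,205): 9 bp
  [205,208): 3 bp

[3,6,6,6,6,6,6,7,7,7,8,9,9,10,10,11,11,12,13,13,18,24]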